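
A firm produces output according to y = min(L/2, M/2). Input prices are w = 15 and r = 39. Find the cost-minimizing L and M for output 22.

L* = 44, M* = 44

With a fixed-proportions technology, the cost-minimizing bundle uses no slack in either input: L/2 = M/2 = y.
So L = 2·22 = 44 and M = 2·22 = 44.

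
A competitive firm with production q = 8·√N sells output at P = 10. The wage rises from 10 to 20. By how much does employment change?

From P·MP_N = w with MP_N = 4·N^(-1/2), the labor demand is N(w) = (40/w)^(2).
At w = 10: N = 16. At w = 20: N = 4.
ΔN = 4 − 16 = -12.

ΔN = -12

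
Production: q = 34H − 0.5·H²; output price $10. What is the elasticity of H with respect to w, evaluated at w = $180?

ε = -1.125

From P·MP_H = w with MP_H = 34 − H, labor demand is H(w) = 34 − w/10.
dH/dw = −1/(10) = -0.1.
At w = 180, H = 16, so ε = (dH/dw)·(w/H) = (-0.1)·(180/16) = -1.125.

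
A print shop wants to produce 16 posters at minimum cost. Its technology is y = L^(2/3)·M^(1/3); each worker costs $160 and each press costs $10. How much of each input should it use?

L* = 8, M* = 64

Cost minimization requires the marginal rate of technical substitution to equal the input-price ratio: MP_L/MP_M = w/r.
Here MP_L/MP_M = (2/3)·(M/L)/(1/3) = 2·(M/L). Setting this equal to 160/10 = 16 gives M = 8L.
Substituting into y = 16: L^(2/3)·(8L)^(1/3) = 16.
Solving, L = 8 and M = 64.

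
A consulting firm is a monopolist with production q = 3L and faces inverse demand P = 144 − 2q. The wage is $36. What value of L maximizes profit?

L* = 11

Marginal revenue from the inverse demand is MR = 144 − 4q.
The marginal product is MP_L = 3.
A monopolist hires until marginal revenue product equals the wage: MR·MP_L = w.
(144 − 12L)·3 = 36, so L = 11.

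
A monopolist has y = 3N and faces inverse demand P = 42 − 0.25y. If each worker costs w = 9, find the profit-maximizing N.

Marginal revenue from the inverse demand is MR = 42 − 0.5y.
The marginal product is MP_N = 3.
A monopolist hires until marginal revenue product equals the wage: MR·MP_N = w.
(42 − 1.5N)·3 = 9, so N = 26.

N* = 26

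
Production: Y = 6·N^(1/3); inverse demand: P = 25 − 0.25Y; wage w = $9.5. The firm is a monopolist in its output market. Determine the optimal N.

N* = 8

Marginal revenue from the inverse demand is MR = 25 − 0.5Y.
The marginal product is MP_N = 2·N^(-2/3).
A monopolist hires until marginal revenue product equals the wage: MR·MP_N = w.
At N, Y = 6·N^(1/3). Substituting and solving: (25 − 3·N^(1/3))·2·N^(-2/3) = 9.5 gives N = 8.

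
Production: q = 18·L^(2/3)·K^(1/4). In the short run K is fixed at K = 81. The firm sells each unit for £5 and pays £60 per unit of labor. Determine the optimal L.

With K = 81, MP_L = (2/3)·18·L^(-1/3)·81^(1/4) = 36·L^(-1/3).
Profit maximization for a price taker requires P·MP_L = w: 5·36·L^(-1/3) = 60.
So L^(-1/3) = 1/3, which gives L = 27.

L* = 27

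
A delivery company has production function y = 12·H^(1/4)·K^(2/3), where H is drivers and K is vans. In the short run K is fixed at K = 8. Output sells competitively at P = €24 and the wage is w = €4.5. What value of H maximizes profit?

With K = 8, MP_H = (1/4)·12·H^(-3/4)·8^(2/3) = 12·H^(-3/4).
Profit maximization for a price taker requires P·MP_H = w: 24·12·H^(-3/4) = 4.5.
So H^(-3/4) = 0.015625, which gives H = 256.

H* = 256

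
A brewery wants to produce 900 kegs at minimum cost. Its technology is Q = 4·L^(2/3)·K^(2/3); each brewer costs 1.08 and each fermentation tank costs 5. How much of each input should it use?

Cost minimization requires the marginal rate of technical substitution to equal the input-price ratio: MP_L/MP_K = w/r.
Here MP_L/MP_K = (2/3)·(K/L)/(2/3) = (K/L). Setting this equal to 1.08/5 = 0.216 gives K = 0.216L.
Substituting into Q = 900: 4·L^(2/3)·(0.216L)^(2/3) = 900.
Solving, L = 125 and K = 27.

L* = 125, K* = 27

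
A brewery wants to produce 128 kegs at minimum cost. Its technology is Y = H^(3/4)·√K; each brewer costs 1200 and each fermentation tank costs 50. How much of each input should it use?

H* = 16, K* = 256

Cost minimization requires the marginal rate of technical substitution to equal the input-price ratio: MP_H/MP_K = w/r.
Here MP_H/MP_K = (3/4)·(K/H)/(1/2) = 1.5·(K/H). Setting this equal to 1200/50 = 24 gives K = 16H.
Substituting into Y = 128: H^(3/4)·(16H)^(1/2) = 128.
Solving, H = 16 and K = 256.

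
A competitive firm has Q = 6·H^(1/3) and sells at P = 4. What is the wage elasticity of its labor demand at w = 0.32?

MP_H = (1/3)·6·H^(-2/3), so P·MP_H = w gives 8·H^(-2/3) = w.
Solving, H(w) = (8/w)^(3/2). This is a constant-elasticity form: H ∝ w^(−3/2), so ε = −3/2.

ε = -1.5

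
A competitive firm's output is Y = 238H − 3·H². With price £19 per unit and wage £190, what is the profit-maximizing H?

The marginal product of H is MP_H = 238 − 6H.
A price-taking firm hires until the value of the marginal product equals the wage: P·MP_H = w, so 19·(238 − 6H) = 190.
Then 238 − 6H = 10, giving H = 38.

H* = 38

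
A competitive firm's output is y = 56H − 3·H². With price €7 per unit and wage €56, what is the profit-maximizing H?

H* = 8

The marginal product of H is MP_H = 56 − 6H.
A price-taking firm hires until the value of the marginal product equals the wage: P·MP_H = w, so 7·(56 − 6H) = 56.
Then 56 − 6H = 8, giving H = 8.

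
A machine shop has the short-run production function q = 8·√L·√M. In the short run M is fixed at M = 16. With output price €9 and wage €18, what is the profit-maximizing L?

With M = 16, MP_L = (1/2)·8·L^(-1/2)·16^(1/2) = 16·L^(-1/2).
Profit maximization for a price taker requires P·MP_L = w: 9·16·L^(-1/2) = 18.
So L^(-1/2) = 0.125, which gives L = 64.

L* = 64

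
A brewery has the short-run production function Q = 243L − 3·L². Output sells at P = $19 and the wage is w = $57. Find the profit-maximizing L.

L* = 40

The marginal product of L is MP_L = 243 − 6L.
A price-taking firm hires until the value of the marginal product equals the wage: P·MP_L = w, so 19·(243 − 6L) = 57.
Then 243 − 6L = 3, giving L = 40.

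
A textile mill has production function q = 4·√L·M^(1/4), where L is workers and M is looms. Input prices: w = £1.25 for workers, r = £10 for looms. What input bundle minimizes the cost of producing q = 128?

Cost minimization requires the marginal rate of technical substitution to equal the input-price ratio: MP_L/MP_M = w/r.
Here MP_L/MP_M = (1/2)·(M/L)/(1/4) = 2·(M/L). Setting this equal to 1.25/10 = 0.125 gives M = 0.0625L.
Substituting into q = 128: 4·L^(1/2)·(0.0625L)^(1/4) = 128.
Solving, L = 256 and M = 16.

L* = 256, M* = 16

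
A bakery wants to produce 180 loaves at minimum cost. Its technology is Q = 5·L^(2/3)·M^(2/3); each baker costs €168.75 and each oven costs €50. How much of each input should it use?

L* = 8, M* = 27

Cost minimization requires the marginal rate of technical substitution to equal the input-price ratio: MP_L/MP_M = w/r.
Here MP_L/MP_M = (2/3)·(M/L)/(2/3) = (M/L). Setting this equal to 168.75/50 = 3.375 gives M = 3.375L.
Substituting into Q = 180: 5·L^(2/3)·(3.375L)^(2/3) = 180.
Solving, L = 8 and M = 27.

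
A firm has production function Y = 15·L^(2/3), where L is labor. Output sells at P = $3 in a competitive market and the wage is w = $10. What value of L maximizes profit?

L* = 27

MP_L = (2/3)·15·L^(-1/3) = 10·L^(-1/3).
Profit maximization for a price taker requires P·MP_L = w: 3·10·L^(-1/3) = 10.
So L^(-1/3) = 1/3, which gives L = 27.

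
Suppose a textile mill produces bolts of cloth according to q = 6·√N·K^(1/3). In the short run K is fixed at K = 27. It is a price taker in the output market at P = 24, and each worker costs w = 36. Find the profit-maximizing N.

With K = 27, MP_N = (1/2)·6·N^(-1/2)·27^(1/3) = 9·N^(-1/2).
Profit maximization for a price taker requires P·MP_N = w: 24·9·N^(-1/2) = 36.
So N^(-1/2) = 1/6, which gives N = 36.

N* = 36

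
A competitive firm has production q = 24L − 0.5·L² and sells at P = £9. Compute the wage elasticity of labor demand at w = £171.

ε = -3.8

From P·MP_L = w with MP_L = 24 − L, labor demand is L(w) = 24 − w/9.
dL/dw = −1/(9) = -1/9.
At w = 171, L = 5, so ε = (dL/dw)·(w/L) = (-1/9)·(171/5) = -3.8.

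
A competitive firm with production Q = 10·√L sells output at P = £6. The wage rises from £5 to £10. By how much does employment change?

From P·MP_L = w with MP_L = 5·L^(-1/2), the labor demand is L(w) = (30/w)^(2).
At w = 5: L = 36. At w = 10: L = 9.
ΔL = 9 − 36 = -27.

ΔL = -27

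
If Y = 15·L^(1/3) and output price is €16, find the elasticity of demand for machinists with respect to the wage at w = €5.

MP_L = (1/3)·15·L^(-2/3), so P·MP_L = w gives 80·L^(-2/3) = w.
Solving, L(w) = (80/w)^(3/2). This is a constant-elasticity form: L ∝ w^(−3/2), so ε = −3/2.

ε = -1.5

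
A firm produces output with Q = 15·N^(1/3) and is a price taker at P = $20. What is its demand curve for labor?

MP_N = (1/3)·15·N^(-2/3) = 5·N^(-2/3).
Setting P·MP_N = w: 100·N^(-2/3) = w.
Solving for N: N^(-2/3) = w/100, so N = (100/w)^(3/2).

N(w) = (100/w)^(3/2)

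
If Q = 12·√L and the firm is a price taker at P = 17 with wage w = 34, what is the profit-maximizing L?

MP_L = (1/2)·12·L^(-1/2) = 6·L^(-1/2).
Profit maximization for a price taker requires P·MP_L = w: 17·6·L^(-1/2) = 34.
So L^(-1/2) = 1/3, which gives L = 9.

L* = 9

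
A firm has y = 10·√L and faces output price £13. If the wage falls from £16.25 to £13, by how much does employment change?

ΔL = 9

From P·MP_L = w with MP_L = 5·L^(-1/2), the labor demand is L(w) = (65/w)^(2).
At w = 16.25: L = 16. At w = 13: L = 25.
ΔL = 25 − 16 = 9.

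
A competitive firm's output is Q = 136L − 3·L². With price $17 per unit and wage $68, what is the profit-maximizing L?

The marginal product of L is MP_L = 136 − 6L.
A price-taking firm hires until the value of the marginal product equals the wage: P·MP_L = w, so 17·(136 − 6L) = 68.
Then 136 − 6L = 4, giving L = 22.

L* = 22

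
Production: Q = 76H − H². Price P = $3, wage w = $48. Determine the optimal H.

H* = 30

The marginal product of H is MP_H = 76 − 2H.
A price-taking firm hires until the value of the marginal product equals the wage: P·MP_H = w, so 3·(76 − 2H) = 48.
Then 76 − 2H = 16, giving H = 30.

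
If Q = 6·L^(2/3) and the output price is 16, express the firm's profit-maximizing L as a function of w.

MP_L = (2/3)·6·L^(-1/3) = 4·L^(-1/3).
Setting P·MP_L = w: 64·L^(-1/3) = w.
Solving for L: L^(-1/3) = w/64, so L = (64/w)^(3).

L(w) = 262144/w³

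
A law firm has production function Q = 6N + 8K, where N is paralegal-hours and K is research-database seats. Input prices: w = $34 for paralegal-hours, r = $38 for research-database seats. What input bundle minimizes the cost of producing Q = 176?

The inputs are perfect substitutes, so the firm uses whichever has the lower cost per unit of output.
Cost per unit of output via N is w/6 = 17/3; via K it is r/8 = 4.75. K is cheaper.
Producing Q = 176 with K alone: N = 0, K = 22.

N* = 0, K* = 22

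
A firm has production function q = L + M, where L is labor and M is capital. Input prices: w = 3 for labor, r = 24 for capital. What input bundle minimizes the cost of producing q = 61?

L* = 61, M* = 0

The inputs are perfect substitutes, so the firm uses whichever has the lower cost per unit of output.
Cost per unit of output via L is 3; via M it is 24. L is cheaper.
Producing q = 61 with L alone: L = 61, M = 0.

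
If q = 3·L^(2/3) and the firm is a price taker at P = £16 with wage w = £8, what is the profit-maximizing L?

MP_L = (2/3)·3·L^(-1/3) = 2·L^(-1/3).
Profit maximization for a price taker requires P·MP_L = w: 16·2·L^(-1/3) = 8.
So L^(-1/3) = 0.25, which gives L = 64.

L* = 64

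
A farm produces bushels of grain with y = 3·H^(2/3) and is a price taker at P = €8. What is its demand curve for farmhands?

H(w) = 4096/w³

MP_H = (2/3)·3·H^(-1/3) = 2·H^(-1/3).
Setting P·MP_H = w: 16·H^(-1/3) = w.
Solving for H: H^(-1/3) = w/16, so H = (16/w)^(3).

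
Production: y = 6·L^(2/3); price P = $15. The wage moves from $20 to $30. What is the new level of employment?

L* = 8

From P·MP_L = w with MP_L = 4·L^(-1/3), the labor demand is L(w) = (60/w)^(3).
At w = 20: L = 27. At w = 30: L = 8.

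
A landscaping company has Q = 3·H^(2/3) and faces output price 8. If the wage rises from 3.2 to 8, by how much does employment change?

From P·MP_H = w with MP_H = 2·H^(-1/3), the labor demand is H(w) = (16/w)^(3).
At w = 3.2: H = 125. At w = 8: H = 8.
ΔH = 8 − 125 = -117.

ΔH = -117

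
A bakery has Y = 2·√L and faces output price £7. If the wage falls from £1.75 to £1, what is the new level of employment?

L* = 49

From P·MP_L = w with MP_L = L^(-1/2), the labor demand is L(w) = (7/w)^(2).
At w = 1.75: L = 16. At w = 1: L = 49.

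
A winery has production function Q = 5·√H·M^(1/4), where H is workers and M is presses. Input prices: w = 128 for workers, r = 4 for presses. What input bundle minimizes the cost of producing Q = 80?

Cost minimization requires the marginal rate of technical substitution to equal the input-price ratio: MP_H/MP_M = w/r.
Here MP_H/MP_M = (1/2)·(M/H)/(1/4) = 2·(M/H). Setting this equal to 128/4 = 32 gives M = 16H.
Substituting into Q = 80: 5·H^(1/2)·(16H)^(1/4) = 80.
Solving, H = 16 and M = 256.

H* = 16, M* = 256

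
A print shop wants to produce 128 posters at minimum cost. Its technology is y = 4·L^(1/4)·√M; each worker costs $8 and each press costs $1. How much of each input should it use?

Cost minimization requires the marginal rate of technical substitution to equal the input-price ratio: MP_L/MP_M = w/r.
Here MP_L/MP_M = (1/4)·(M/L)/(1/2) = 0.5·(M/L). Setting this equal to 8/1 = 8 gives M = 16L.
Substituting into y = 128: 4·L^(1/4)·(16L)^(1/2) = 128.
Solving, L = 16 and M = 256.

L* = 16, M* = 256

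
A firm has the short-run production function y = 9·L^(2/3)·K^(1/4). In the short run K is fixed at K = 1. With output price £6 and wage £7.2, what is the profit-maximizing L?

L* = 125

With K = 1, MP_L = (2/3)·9·L^(-1/3)·1^(1/4) = 6·L^(-1/3).
Profit maximization for a price taker requires P·MP_L = w: 6·6·L^(-1/3) = 7.2.
So L^(-1/3) = 0.2, which gives L = 125.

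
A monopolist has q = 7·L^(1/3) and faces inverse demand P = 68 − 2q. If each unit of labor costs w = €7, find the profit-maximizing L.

Marginal revenue from the inverse demand is MR = 68 − 4q.
The marginal product is MP_L = (7/3)·L^(-2/3).
A monopolist hires until marginal revenue product equals the wage: MR·MP_L = w.
At L, q = 7·L^(1/3). Substituting and solving: (68 − 28·L^(1/3))·(7/3)·L^(-2/3) = 7 gives L = 8.

L* = 8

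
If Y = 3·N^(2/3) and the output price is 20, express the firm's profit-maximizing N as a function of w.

MP_N = (2/3)·3·N^(-1/3) = 2·N^(-1/3).
Setting P·MP_N = w: 40·N^(-1/3) = w.
Solving for N: N^(-1/3) = w/40, so N = (40/w)^(3).

N(w) = 64000/w³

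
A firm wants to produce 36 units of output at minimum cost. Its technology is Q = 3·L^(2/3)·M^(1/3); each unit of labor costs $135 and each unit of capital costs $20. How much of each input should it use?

Cost minimization requires the marginal rate of technical substitution to equal the input-price ratio: MP_L/MP_M = w/r.
Here MP_L/MP_M = (2/3)·(M/L)/(1/3) = 2·(M/L). Setting this equal to 135/20 = 6.75 gives M = 3.375L.
Substituting into Q = 36: 3·L^(2/3)·(3.375L)^(1/3) = 36.
Solving, L = 8 and M = 27.

L* = 8, M* = 27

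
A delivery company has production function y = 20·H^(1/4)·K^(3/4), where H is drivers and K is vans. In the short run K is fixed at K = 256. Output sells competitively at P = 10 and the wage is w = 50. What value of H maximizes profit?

H* = 256

With K = 256, MP_H = (1/4)·20·H^(-3/4)·256^(3/4) = 320·H^(-3/4).
Profit maximization for a price taker requires P·MP_H = w: 10·320·H^(-3/4) = 50.
So H^(-3/4) = 0.015625, which gives H = 256.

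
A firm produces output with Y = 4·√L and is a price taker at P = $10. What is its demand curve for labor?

L(w) = 400/w²

MP_L = (1/2)·4·L^(-1/2) = 2·L^(-1/2).
Setting P·MP_L = w: 20·L^(-1/2) = w.
Solving for L: L^(-1/2) = w/20, so L = (20/w)^(2).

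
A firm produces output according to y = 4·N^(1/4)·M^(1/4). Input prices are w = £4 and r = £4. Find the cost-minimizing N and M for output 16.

N* = 16, M* = 16

Cost minimization requires the marginal rate of technical substitution to equal the input-price ratio: MP_N/MP_M = w/r.
Here MP_N/MP_M = (1/4)·(M/N)/(1/4) = (M/N). Setting this equal to 4/4 = 1 gives M = N.
Substituting into y = 16: 4·N^(1/4)·(N)^(1/4) = 16.
Solving, N = 16 and M = 16.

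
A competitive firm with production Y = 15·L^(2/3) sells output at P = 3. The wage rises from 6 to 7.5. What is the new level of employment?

L* = 64

From P·MP_L = w with MP_L = 10·L^(-1/3), the labor demand is L(w) = (30/w)^(3).
At w = 6: L = 125. At w = 7.5: L = 64.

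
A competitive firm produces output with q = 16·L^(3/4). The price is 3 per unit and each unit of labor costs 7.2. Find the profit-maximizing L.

L* = 625

MP_L = (3/4)·16·L^(-1/4) = 12·L^(-1/4).
Profit maximization for a price taker requires P·MP_L = w: 3·12·L^(-1/4) = 7.2.
So L^(-1/4) = 0.2, which gives L = 625.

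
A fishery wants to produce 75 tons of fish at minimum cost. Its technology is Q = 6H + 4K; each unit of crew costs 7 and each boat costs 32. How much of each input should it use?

The inputs are perfect substitutes, so the firm uses whichever has the lower cost per unit of output.
Cost per unit of output via H is w/6 = 7/6; via K it is r/4 = 8. H is cheaper.
Producing Q = 75 with H alone: H = 12.5, K = 0.

H* = 12.5, K* = 0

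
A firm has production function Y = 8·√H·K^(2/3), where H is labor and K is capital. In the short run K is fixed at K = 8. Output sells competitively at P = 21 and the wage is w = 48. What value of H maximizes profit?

With K = 8, MP_H = (1/2)·8·H^(-1/2)·8^(2/3) = 16·H^(-1/2).
Profit maximization for a price taker requires P·MP_H = w: 21·16·H^(-1/2) = 48.
So H^(-1/2) = 1/7, which gives H = 49.

H* = 49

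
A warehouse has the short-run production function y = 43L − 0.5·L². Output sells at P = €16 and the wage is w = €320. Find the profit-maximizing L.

L* = 23

The marginal product of L is MP_L = 43 − L.
A price-taking firm hires until the value of the marginal product equals the wage: P·MP_L = w, so 16·(43 − L) = 320.
Then 43 − L = 20, giving L = 23.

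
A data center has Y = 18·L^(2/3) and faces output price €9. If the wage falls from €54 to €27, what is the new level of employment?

From P·MP_L = w with MP_L = 12·L^(-1/3), the labor demand is L(w) = (108/w)^(3).
At w = 54: L = 8. At w = 27: L = 64.

L* = 64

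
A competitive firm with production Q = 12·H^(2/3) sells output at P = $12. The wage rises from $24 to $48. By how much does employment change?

From P·MP_H = w with MP_H = 8·H^(-1/3), the labor demand is H(w) = (96/w)^(3).
At w = 24: H = 64. At w = 48: H = 8.
ΔH = 8 − 64 = -56.

ΔH = -56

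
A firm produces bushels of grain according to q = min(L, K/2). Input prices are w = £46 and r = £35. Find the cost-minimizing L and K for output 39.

With a fixed-proportions technology, the cost-minimizing bundle uses no slack in either input: L = K/2 = q.
So L = 39 and K = 2·39 = 78.

L* = 39, K* = 78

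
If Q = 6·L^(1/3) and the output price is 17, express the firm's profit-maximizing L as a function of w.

MP_L = (1/3)·6·L^(-2/3) = 2·L^(-2/3).
Setting P·MP_L = w: 34·L^(-2/3) = w.
Solving for L: L^(-2/3) = w/34, so L = (34/w)^(3/2).

L(w) = (34/w)^(3/2)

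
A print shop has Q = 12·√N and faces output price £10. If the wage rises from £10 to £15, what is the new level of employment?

From P·MP_N = w with MP_N = 6·N^(-1/2), the labor demand is N(w) = (60/w)^(2).
At w = 10: N = 36. At w = 15: N = 16.

N* = 16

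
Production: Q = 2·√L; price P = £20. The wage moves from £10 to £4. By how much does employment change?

ΔL = 21

From P·MP_L = w with MP_L = L^(-1/2), the labor demand is L(w) = (20/w)^(2).
At w = 10: L = 4. At w = 4: L = 25.
ΔL = 25 − 4 = 21.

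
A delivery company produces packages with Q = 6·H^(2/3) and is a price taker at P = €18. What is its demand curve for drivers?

MP_H = (2/3)·6·H^(-1/3) = 4·H^(-1/3).
Setting P·MP_H = w: 72·H^(-1/3) = w.
Solving for H: H^(-1/3) = w/72, so H = (72/w)^(3).

H(w) = 373248/w³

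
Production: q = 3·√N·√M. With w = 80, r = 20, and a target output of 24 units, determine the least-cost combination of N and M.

Cost minimization requires the marginal rate of technical substitution to equal the input-price ratio: MP_N/MP_M = w/r.
Here MP_N/MP_M = (1/2)·(M/N)/(1/2) = (M/N). Setting this equal to 80/20 = 4 gives M = 4N.
Substituting into q = 24: 3·N^(1/2)·(4N)^(1/2) = 24.
Solving, N = 4 and M = 16.

N* = 4, M* = 16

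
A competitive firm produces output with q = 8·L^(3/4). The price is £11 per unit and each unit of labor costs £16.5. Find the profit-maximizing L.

MP_L = (3/4)·8·L^(-1/4) = 6·L^(-1/4).
Profit maximization for a price taker requires P·MP_L = w: 11·6·L^(-1/4) = 16.5.
So L^(-1/4) = 0.25, which gives L = 256.

L* = 256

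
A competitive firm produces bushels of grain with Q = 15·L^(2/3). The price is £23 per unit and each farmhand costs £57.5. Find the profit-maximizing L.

L* = 64

MP_L = (2/3)·15·L^(-1/3) = 10·L^(-1/3).
Profit maximization for a price taker requires P·MP_L = w: 23·10·L^(-1/3) = 57.5.
So L^(-1/3) = 0.25, which gives L = 64.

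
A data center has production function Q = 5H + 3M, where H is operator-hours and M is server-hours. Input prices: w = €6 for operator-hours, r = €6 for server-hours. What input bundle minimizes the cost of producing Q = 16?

H* = 3.2, M* = 0

The inputs are perfect substitutes, so the firm uses whichever has the lower cost per unit of output.
Cost per unit of output via H is w/5 = 1.2; via M it is r/3 = 2. H is cheaper.
Producing Q = 16 with H alone: H = 3.2, M = 0.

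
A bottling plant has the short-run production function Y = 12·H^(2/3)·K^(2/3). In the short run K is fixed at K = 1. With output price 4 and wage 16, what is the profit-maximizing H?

H* = 8

With K = 1, MP_H = (2/3)·12·H^(-1/3)·1^(2/3) = 8·H^(-1/3).
Profit maximization for a price taker requires P·MP_H = w: 4·8·H^(-1/3) = 16.
So H^(-1/3) = 0.5, which gives H = 8.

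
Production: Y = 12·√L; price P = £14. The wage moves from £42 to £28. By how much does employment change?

ΔL = 5

From P·MP_L = w with MP_L = 6·L^(-1/2), the labor demand is L(w) = (84/w)^(2).
At w = 42: L = 4. At w = 28: L = 9.
ΔL = 9 − 4 = 5.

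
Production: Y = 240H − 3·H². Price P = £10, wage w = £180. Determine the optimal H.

H* = 37

The marginal product of H is MP_H = 240 − 6H.
A price-taking firm hires until the value of the marginal product equals the wage: P·MP_H = w, so 10·(240 − 6H) = 180.
Then 240 − 6H = 18, giving H = 37.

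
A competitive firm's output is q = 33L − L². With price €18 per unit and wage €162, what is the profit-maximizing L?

The marginal product of L is MP_L = 33 − 2L.
A price-taking firm hires until the value of the marginal product equals the wage: P·MP_L = w, so 18·(33 − 2L) = 162.
Then 33 − 2L = 9, giving L = 12.

L* = 12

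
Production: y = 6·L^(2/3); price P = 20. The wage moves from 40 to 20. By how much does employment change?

From P·MP_L = w with MP_L = 4·L^(-1/3), the labor demand is L(w) = (80/w)^(3).
At w = 40: L = 8. At w = 20: L = 64.
ΔL = 64 − 8 = 56.

ΔL = 56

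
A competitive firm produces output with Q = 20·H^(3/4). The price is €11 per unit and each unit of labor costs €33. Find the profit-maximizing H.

H* = 625

MP_H = (3/4)·20·H^(-1/4) = 15·H^(-1/4).
Profit maximization for a price taker requires P·MP_H = w: 11·15·H^(-1/4) = 33.
So H^(-1/4) = 0.2, which gives H = 625.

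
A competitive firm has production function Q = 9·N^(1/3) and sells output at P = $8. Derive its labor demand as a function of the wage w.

MP_N = (1/3)·9·N^(-2/3) = 3·N^(-2/3).
Setting P·MP_N = w: 24·N^(-2/3) = w.
Solving for N: N^(-2/3) = w/24, so N = (24/w)^(3/2).

N(w) = (24/w)^(3/2)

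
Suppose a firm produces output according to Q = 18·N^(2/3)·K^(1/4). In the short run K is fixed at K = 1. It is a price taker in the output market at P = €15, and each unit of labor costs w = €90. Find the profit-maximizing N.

With K = 1, MP_N = (2/3)·18·N^(-1/3)·1^(1/4) = 12·N^(-1/3).
Profit maximization for a price taker requires P·MP_N = w: 15·12·N^(-1/3) = 90.
So N^(-1/3) = 0.5, which gives N = 8.

N* = 8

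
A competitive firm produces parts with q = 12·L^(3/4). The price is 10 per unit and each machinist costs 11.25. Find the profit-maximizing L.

L* = 4096

MP_L = (3/4)·12·L^(-1/4) = 9·L^(-1/4).
Profit maximization for a price taker requires P·MP_L = w: 10·9·L^(-1/4) = 11.25.
So L^(-1/4) = 0.125, which gives L = 4096.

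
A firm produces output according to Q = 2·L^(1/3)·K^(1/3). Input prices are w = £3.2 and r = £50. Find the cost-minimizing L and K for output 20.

L* = 125, K* = 8

Cost minimization requires the marginal rate of technical substitution to equal the input-price ratio: MP_L/MP_K = w/r.
Here MP_L/MP_K = (1/3)·(K/L)/(1/3) = (K/L). Setting this equal to 3.2/50 = 0.064 gives K = 0.064L.
Substituting into Q = 20: 2·L^(1/3)·(0.064L)^(1/3) = 20.
Solving, L = 125 and K = 8.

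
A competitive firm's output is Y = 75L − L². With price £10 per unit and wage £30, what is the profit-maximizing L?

L* = 36

The marginal product of L is MP_L = 75 − 2L.
A price-taking firm hires until the value of the marginal product equals the wage: P·MP_L = w, so 10·(75 − 2L) = 30.
Then 75 − 2L = 3, giving L = 36.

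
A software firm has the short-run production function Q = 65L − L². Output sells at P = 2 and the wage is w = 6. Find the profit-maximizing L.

L* = 31

The marginal product of L is MP_L = 65 − 2L.
A price-taking firm hires until the value of the marginal product equals the wage: P·MP_L = w, so 2·(65 − 2L) = 6.
Then 65 − 2L = 3, giving L = 31.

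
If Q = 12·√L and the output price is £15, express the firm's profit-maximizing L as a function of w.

L(w) = 8100/w²

MP_L = (1/2)·12·L^(-1/2) = 6·L^(-1/2).
Setting P·MP_L = w: 90·L^(-1/2) = w.
Solving for L: L^(-1/2) = w/90, so L = (90/w)^(2).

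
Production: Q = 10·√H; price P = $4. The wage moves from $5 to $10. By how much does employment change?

ΔH = -12

From P·MP_H = w with MP_H = 5·H^(-1/2), the labor demand is H(w) = (20/w)^(2).
At w = 5: H = 16. At w = 10: H = 4.
ΔH = 4 − 16 = -12.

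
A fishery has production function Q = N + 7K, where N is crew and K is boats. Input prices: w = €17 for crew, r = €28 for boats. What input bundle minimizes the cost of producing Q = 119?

N* = 0, K* = 17

The inputs are perfect substitutes, so the firm uses whichever has the lower cost per unit of output.
Cost per unit of output via N is 17; via K it is 4. K is cheaper.
Producing Q = 119 with K alone: N = 0, K = 17.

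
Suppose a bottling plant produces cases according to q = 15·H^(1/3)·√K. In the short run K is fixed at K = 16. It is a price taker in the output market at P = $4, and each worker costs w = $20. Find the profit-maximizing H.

With K = 16, MP_H = (1/3)·15·H^(-2/3)·16^(1/2) = 20·H^(-2/3).
Profit maximization for a price taker requires P·MP_H = w: 4·20·H^(-2/3) = 20.
So H^(-2/3) = 0.25, which gives H = 8.

H* = 8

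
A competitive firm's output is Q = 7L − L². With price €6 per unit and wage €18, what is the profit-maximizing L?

L* = 2

The marginal product of L is MP_L = 7 − 2L.
A price-taking firm hires until the value of the marginal product equals the wage: P·MP_L = w, so 6·(7 − 2L) = 18.
Then 7 − 2L = 3, giving L = 2.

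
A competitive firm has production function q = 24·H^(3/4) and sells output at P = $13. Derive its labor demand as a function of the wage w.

MP_H = (3/4)·24·H^(-1/4) = 18·H^(-1/4).
Setting P·MP_H = w: 234·H^(-1/4) = w.
Solving for H: H^(-1/4) = w/234, so H = (234/w)^(4).

H(w) = (234/w)^(4)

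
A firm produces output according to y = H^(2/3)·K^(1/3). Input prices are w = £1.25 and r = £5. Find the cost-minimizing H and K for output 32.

H* = 64, K* = 8

Cost minimization requires the marginal rate of technical substitution to equal the input-price ratio: MP_H/MP_K = w/r.
Here MP_H/MP_K = (2/3)·(K/H)/(1/3) = 2·(K/H). Setting this equal to 1.25/5 = 0.25 gives K = 0.125H.
Substituting into y = 32: H^(2/3)·(0.125H)^(1/3) = 32.
Solving, H = 64 and K = 8.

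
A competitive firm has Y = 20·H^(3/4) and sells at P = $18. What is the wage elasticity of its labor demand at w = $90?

ε = -4

MP_H = (3/4)·20·H^(-1/4), so P·MP_H = w gives 270·H^(-1/4) = w.
Solving, H(w) = (270/w)^(4). This is a constant-elasticity form: H ∝ w^(−4), so ε = −4.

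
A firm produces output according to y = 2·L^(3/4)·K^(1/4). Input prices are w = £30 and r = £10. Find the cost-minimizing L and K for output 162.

L* = 81, K* = 81

Cost minimization requires the marginal rate of technical substitution to equal the input-price ratio: MP_L/MP_K = w/r.
Here MP_L/MP_K = (3/4)·(K/L)/(1/4) = 3·(K/L). Setting this equal to 30/10 = 3 gives K = L.
Substituting into y = 162: 2·L^(3/4)·(L)^(1/4) = 162.
Solving, L = 81 and K = 81.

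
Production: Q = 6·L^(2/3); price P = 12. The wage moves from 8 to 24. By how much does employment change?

From P·MP_L = w with MP_L = 4·L^(-1/3), the labor demand is L(w) = (48/w)^(3).
At w = 8: L = 216. At w = 24: L = 8.
ΔL = 8 − 216 = -208.

ΔL = -208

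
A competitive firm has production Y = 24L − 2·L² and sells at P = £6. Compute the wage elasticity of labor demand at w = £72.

ε = -1

From P·MP_L = w with MP_L = 24 − 4L, labor demand is L(w) = (24 − w/6)/4.
dL/dw = −1/(24) = -1/24.
At w = 72, L = 3, so ε = (dL/dw)·(w/L) = (-1/24)·(72/3) = -1.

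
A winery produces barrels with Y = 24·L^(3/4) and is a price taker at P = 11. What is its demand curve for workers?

L(w) = (198/w)^(4)

MP_L = (3/4)·24·L^(-1/4) = 18·L^(-1/4).
Setting P·MP_L = w: 198·L^(-1/4) = w.
Solving for L: L^(-1/4) = w/198, so L = (198/w)^(4).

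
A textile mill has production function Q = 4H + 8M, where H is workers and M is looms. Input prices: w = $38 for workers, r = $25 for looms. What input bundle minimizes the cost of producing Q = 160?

The inputs are perfect substitutes, so the firm uses whichever has the lower cost per unit of output.
Cost per unit of output via H is w/4 = 9.5; via M it is r/8 = 3.125. M is cheaper.
Producing Q = 160 with M alone: H = 0, M = 20.

H* = 0, M* = 20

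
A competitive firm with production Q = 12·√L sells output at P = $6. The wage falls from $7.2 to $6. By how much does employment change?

From P·MP_L = w with MP_L = 6·L^(-1/2), the labor demand is L(w) = (36/w)^(2).
At w = 7.2: L = 25. At w = 6: L = 36.
ΔL = 36 − 25 = 11.

ΔL = 11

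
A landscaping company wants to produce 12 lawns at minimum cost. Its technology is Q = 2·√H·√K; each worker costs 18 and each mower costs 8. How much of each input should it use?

H* = 4, K* = 9

Cost minimization requires the marginal rate of technical substitution to equal the input-price ratio: MP_H/MP_K = w/r.
Here MP_H/MP_K = (1/2)·(K/H)/(1/2) = (K/H). Setting this equal to 18/8 = 2.25 gives K = 2.25H.
Substituting into Q = 12: 2·H^(1/2)·(2.25H)^(1/2) = 12.
Solving, H = 4 and K = 9.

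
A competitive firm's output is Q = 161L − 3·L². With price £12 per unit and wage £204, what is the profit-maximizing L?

The marginal product of L is MP_L = 161 − 6L.
A price-taking firm hires until the value of the marginal product equals the wage: P·MP_L = w, so 12·(161 − 6L) = 204.
Then 161 − 6L = 17, giving L = 24.

L* = 24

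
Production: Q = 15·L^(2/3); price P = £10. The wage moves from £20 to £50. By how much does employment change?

ΔL = -117

From P·MP_L = w with MP_L = 10·L^(-1/3), the labor demand is L(w) = (100/w)^(3).
At w = 20: L = 125. At w = 50: L = 8.
ΔL = 8 − 125 = -117.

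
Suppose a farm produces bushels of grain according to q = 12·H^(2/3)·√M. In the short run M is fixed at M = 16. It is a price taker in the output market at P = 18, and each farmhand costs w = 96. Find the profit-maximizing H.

With M = 16, MP_H = (2/3)·12·H^(-1/3)·16^(1/2) = 32·H^(-1/3).
Profit maximization for a price taker requires P·MP_H = w: 18·32·H^(-1/3) = 96.
So H^(-1/3) = 1/6, which gives H = 216.

H* = 216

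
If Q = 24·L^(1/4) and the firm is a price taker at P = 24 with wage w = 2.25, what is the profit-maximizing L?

MP_L = (1/4)·24·L^(-3/4) = 6·L^(-3/4).
Profit maximization for a price taker requires P·MP_L = w: 24·6·L^(-3/4) = 2.25.
So L^(-3/4) = 0.015625, which gives L = 256.

L* = 256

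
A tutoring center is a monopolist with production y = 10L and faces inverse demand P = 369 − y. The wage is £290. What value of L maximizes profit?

L* = 17

Marginal revenue from the inverse demand is MR = 369 − 2y.
The marginal product is MP_L = 10.
A monopolist hires until marginal revenue product equals the wage: MR·MP_L = w.
(369 − 20L)·10 = 290, so L = 17.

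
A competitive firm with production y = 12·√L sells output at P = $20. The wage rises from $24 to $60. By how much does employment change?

ΔL = -21

From P·MP_L = w with MP_L = 6·L^(-1/2), the labor demand is L(w) = (120/w)^(2).
At w = 24: L = 25. At w = 60: L = 4.
ΔL = 4 − 25 = -21.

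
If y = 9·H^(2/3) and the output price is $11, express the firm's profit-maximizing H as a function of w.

H(w) = 287496/w³

MP_H = (2/3)·9·H^(-1/3) = 6·H^(-1/3).
Setting P·MP_H = w: 66·H^(-1/3) = w.
Solving for H: H^(-1/3) = w/66, so H = (66/w)^(3).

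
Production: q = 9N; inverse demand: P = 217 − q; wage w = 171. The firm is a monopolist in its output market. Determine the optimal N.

Marginal revenue from the inverse demand is MR = 217 − 2q.
The marginal product is MP_N = 9.
A monopolist hires until marginal revenue product equals the wage: MR·MP_N = w.
(217 − 18N)·9 = 171, so N = 11.

N* = 11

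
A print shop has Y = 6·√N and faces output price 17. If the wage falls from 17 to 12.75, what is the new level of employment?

N* = 16

From P·MP_N = w with MP_N = 3·N^(-1/2), the labor demand is N(w) = (51/w)^(2).
At w = 17: N = 9. At w = 12.75: N = 16.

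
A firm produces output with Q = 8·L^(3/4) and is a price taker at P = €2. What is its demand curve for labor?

L(w) = 20736/w^(4)

MP_L = (3/4)·8·L^(-1/4) = 6·L^(-1/4).
Setting P·MP_L = w: 12·L^(-1/4) = w.
Solving for L: L^(-1/4) = w/12, so L = (12/w)^(4).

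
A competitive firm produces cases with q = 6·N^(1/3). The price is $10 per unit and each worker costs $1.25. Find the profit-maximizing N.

MP_N = (1/3)·6·N^(-2/3) = 2·N^(-2/3).
Profit maximization for a price taker requires P·MP_N = w: 10·2·N^(-2/3) = 1.25.
So N^(-2/3) = 0.0625, which gives N = 64.

N* = 64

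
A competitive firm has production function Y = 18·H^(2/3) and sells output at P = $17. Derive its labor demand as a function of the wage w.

MP_H = (2/3)·18·H^(-1/3) = 12·H^(-1/3).
Setting P·MP_H = w: 204·H^(-1/3) = w.
Solving for H: H^(-1/3) = w/204, so H = (204/w)^(3).

H(w) = 8489664/w³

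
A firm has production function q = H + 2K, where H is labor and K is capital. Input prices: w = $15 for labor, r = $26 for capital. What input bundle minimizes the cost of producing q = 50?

The inputs are perfect substitutes, so the firm uses whichever has the lower cost per unit of output.
Cost per unit of output via H is 15; via K it is 13. K is cheaper.
Producing q = 50 with K alone: H = 0, K = 25.

H* = 0, K* = 25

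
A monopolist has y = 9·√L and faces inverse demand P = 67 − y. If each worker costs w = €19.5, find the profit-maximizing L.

Marginal revenue from the inverse demand is MR = 67 − 2y.
The marginal product is MP_L = 4.5·L^(-1/2).
A monopolist hires until marginal revenue product equals the wage: MR·MP_L = w.
At L, y = 9·√L. Substituting and solving: (67 − 18·√L)·4.5·L^(-1/2) = 19.5 gives L = 9.

L* = 9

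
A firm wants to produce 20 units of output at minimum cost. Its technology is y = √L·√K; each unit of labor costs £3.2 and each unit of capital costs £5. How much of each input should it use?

L* = 25, K* = 16

Cost minimization requires the marginal rate of technical substitution to equal the input-price ratio: MP_L/MP_K = w/r.
Here MP_L/MP_K = (1/2)·(K/L)/(1/2) = (K/L). Setting this equal to 3.2/5 = 0.64 gives K = 0.64L.
Substituting into y = 20: L^(1/2)·(0.64L)^(1/2) = 20.
Solving, L = 25 and K = 16.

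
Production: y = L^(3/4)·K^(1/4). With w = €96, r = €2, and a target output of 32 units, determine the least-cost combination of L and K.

Cost minimization requires the marginal rate of technical substitution to equal the input-price ratio: MP_L/MP_K = w/r.
Here MP_L/MP_K = (3/4)·(K/L)/(1/4) = 3·(K/L). Setting this equal to 96/2 = 48 gives K = 16L.
Substituting into y = 32: L^(3/4)·(16L)^(1/4) = 32.
Solving, L = 16 and K = 256.

L* = 16, K* = 256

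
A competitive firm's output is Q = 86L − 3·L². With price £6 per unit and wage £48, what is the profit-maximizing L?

The marginal product of L is MP_L = 86 − 6L.
A price-taking firm hires until the value of the marginal product equals the wage: P·MP_L = w, so 6·(86 − 6L) = 48.
Then 86 − 6L = 8, giving L = 13.

L* = 13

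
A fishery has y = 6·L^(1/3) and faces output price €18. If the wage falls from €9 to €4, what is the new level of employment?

From P·MP_L = w with MP_L = 2·L^(-2/3), the labor demand is L(w) = (36/w)^(3/2).
At w = 9: L = 8. At w = 4: L = 27.

L* = 27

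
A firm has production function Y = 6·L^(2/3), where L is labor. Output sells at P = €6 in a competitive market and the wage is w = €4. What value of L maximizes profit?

L* = 216

MP_L = (2/3)·6·L^(-1/3) = 4·L^(-1/3).
Profit maximization for a price taker requires P·MP_L = w: 6·4·L^(-1/3) = 4.
So L^(-1/3) = 1/6, which gives L = 216.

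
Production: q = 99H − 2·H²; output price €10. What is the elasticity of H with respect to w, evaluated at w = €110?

From P·MP_H = w with MP_H = 99 − 4H, labor demand is H(w) = (99 − w/10)/4.
dH/dw = −1/(40) = -0.025.
At w = 110, H = 22, so ε = (dH/dw)·(w/H) = (-0.025)·(110/22) = -0.125.

ε = -0.125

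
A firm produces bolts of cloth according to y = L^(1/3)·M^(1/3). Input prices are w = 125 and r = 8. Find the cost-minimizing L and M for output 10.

L* = 8, M* = 125

Cost minimization requires the marginal rate of technical substitution to equal the input-price ratio: MP_L/MP_M = w/r.
Here MP_L/MP_M = (1/3)·(M/L)/(1/3) = (M/L). Setting this equal to 125/8 = 15.625 gives M = 15.625L.
Substituting into y = 10: L^(1/3)·(15.625L)^(1/3) = 10.
Solving, L = 8 and M = 125.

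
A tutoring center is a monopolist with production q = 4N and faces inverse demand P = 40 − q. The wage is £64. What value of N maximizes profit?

Marginal revenue from the inverse demand is MR = 40 − 2q.
The marginal product is MP_N = 4.
A monopolist hires until marginal revenue product equals the wage: MR·MP_N = w.
(40 − 8N)·4 = 64, so N = 3.

N* = 3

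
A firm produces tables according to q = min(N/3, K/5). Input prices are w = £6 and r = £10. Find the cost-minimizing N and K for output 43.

With a fixed-proportions technology, the cost-minimizing bundle uses no slack in either input: N/3 = K/5 = q.
So N = 3·43 = 129 and K = 5·43 = 215.

N* = 129, K* = 215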